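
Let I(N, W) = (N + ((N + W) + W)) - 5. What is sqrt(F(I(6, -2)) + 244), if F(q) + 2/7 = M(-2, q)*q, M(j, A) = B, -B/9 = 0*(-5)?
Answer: sqrt(11942)/7 ≈ 15.611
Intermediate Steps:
B = 0 (B = -0*(-5) = -9*0 = 0)
M(j, A) = 0
I(N, W) = -5 + 2*N + 2*W (I(N, W) = (N + (N + 2*W)) - 5 = (2*N + 2*W) - 5 = -5 + 2*N + 2*W)
F(q) = -2/7 (F(q) = -2/7 + 0*q = -2/7 + 0 = -2/7)
sqrt(F(I(6, -2)) + 244) = sqrt(-2/7 + 244) = sqrt(1706/7) = sqrt(11942)/7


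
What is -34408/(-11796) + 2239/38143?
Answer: 334708897/112483707 ≈ 2.9756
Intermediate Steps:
-34408/(-11796) + 2239/38143 = -34408*(-1/11796) + 2239*(1/38143) = 8602/2949 + 2239/38143 = 334708897/112483707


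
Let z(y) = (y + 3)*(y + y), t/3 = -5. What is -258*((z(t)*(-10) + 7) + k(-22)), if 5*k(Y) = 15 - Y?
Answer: 4625424/5 ≈ 9.2509e+5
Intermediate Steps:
t = -15 (t = 3*(-5) = -15)
k(Y) = 3 - Y/5 (k(Y) = (15 - Y)/5 = 3 - Y/5)
z(y) = 2*y*(3 + y) (z(y) = (3 + y)*(2*y) = 2*y*(3 + y))
-258*((z(t)*(-10) + 7) + k(-22)) = -258*(((2*(-15)*(3 - 15))*(-10) + 7) + (3 - ⅕*(-22))) = -258*(((2*(-15)*(-12))*(-10) + 7) + (3 + 22/5)) = -258*((360*(-10) + 7) + 37/5) = -258*((-3600 + 7) + 37/5) = -258*(-3593 + 37/5) = -258*(-17928/5) = 4625424/5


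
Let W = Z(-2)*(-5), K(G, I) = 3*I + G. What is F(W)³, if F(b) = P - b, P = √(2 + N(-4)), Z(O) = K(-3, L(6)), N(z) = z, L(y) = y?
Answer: (75 + I*√2)³ ≈ 4.2143e+5 + 23862.0*I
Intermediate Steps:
K(G, I) = G + 3*I
Z(O) = 15 (Z(O) = -3 + 3*6 = -3 + 18 = 15)
W = -75 (W = 15*(-5) = -75)
P = I*√2 (P = √(2 - 4) = √(-2) = I*√2 ≈ 1.4142*I)
F(b) = -b + I*√2 (F(b) = I*√2 - b = -b + I*√2)
F(W)³ = (-1*(-75) + I*√2)³ = (75 + I*√2)³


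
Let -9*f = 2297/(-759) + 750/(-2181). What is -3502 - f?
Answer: -17393271443/4966137 ≈ -3502.4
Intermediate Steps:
f = 1859669/4966137 (f = -(2297/(-759) + 750/(-2181))/9 = -(2297*(-1/759) + 750*(-1/2181))/9 = -(-2297/759 - 250/727)/9 = -⅑*(-1859669/551793) = 1859669/4966137 ≈ 0.37447)
-3502 - f = -3502 - 1*1859669/4966137 = -3502 - 1859669/4966137 = -17393271443/4966137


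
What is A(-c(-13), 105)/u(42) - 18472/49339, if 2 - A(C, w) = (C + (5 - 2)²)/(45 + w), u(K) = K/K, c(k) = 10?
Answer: 12080239/7400850 ≈ 1.6323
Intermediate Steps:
u(K) = 1
A(C, w) = 2 - (9 + C)/(45 + w) (A(C, w) = 2 - (C + (5 - 2)²)/(45 + w) = 2 - (C + 3²)/(45 + w) = 2 - (C + 9)/(45 + w) = 2 - (9 + C)/(45 + w))
A(-c(-13), 105)/u(42) - 18472/49339 = ((81 - (-1)*10 + 2*105)/(45 + 105))/1 - 18472/49339 = ((81 - 1*(-10) + 210)/150)*1 - 18472*1/49339 = ((81 + 10 + 210)/150)*1 - 18472/49339 = ((1/150)*301)*1 - 18472/49339 = (301/150)*1 - 18472/49339 = 301/150 - 18472/49339 = 12080239/7400850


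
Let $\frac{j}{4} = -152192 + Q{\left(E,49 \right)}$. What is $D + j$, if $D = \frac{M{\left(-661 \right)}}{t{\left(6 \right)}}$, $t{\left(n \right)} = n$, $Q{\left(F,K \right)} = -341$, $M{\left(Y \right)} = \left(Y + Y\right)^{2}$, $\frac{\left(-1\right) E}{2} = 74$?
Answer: $- \frac{956554}{3} \approx -3.1885 \cdot 10^{5}$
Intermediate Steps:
$E = -148$ ($E = \left(-2\right) 74 = -148$)
$M{\left(Y \right)} = 4 Y^{2}$ ($M{\left(Y \right)} = \left(2 Y\right)^{2} = 4 Y^{2}$)
$j = -610132$ ($j = 4 \left(-152192 - 341\right) = 4 \left(-152533\right) = -610132$)
$D = \frac{873842}{3}$ ($D = \frac{4 \left(-661\right)^{2}}{6} = 4 \cdot 436921 \cdot \frac{1}{6} = 1747684 \cdot \frac{1}{6} = \frac{873842}{3} \approx 2.9128 \cdot 10^{5}$)
$D + j = \frac{873842}{3} - 610132 = - \frac{956554}{3}$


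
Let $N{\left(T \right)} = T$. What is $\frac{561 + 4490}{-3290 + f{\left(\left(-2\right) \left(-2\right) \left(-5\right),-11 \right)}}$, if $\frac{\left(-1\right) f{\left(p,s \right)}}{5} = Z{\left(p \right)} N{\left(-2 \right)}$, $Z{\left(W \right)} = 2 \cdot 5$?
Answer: $- \frac{5051}{3190} \approx -1.5834$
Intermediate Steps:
$Z{\left(W \right)} = 10$
$f{\left(p,s \right)} = 100$ ($f{\left(p,s \right)} = - 5 \cdot 10 \left(-2\right) = \left(-5\right) \left(-20\right) = 100$)
$\frac{561 + 4490}{-3290 + f{\left(\left(-2\right) \left(-2\right) \left(-5\right),-11 \right)}} = \frac{561 + 4490}{-3290 + 100} = \frac{5051}{-3190} = 5051 \left(- \frac{1}{3190}\right) = - \frac{5051}{3190}$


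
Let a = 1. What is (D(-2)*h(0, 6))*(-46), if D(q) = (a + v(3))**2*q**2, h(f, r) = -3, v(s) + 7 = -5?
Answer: 66792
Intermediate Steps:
v(s) = -12 (v(s) = -7 - 5 = -12)
D(q) = 121*q**2 (D(q) = (1 - 12)**2*q**2 = (-11)**2*q**2 = 121*q**2)
(D(-2)*h(0, 6))*(-46) = ((121*(-2)**2)*(-3))*(-46) = ((121*4)*(-3))*(-46) = (484*(-3))*(-46) = -1452*(-46) = 66792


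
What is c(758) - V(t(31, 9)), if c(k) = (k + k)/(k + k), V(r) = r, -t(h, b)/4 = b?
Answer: 37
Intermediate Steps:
t(h, b) = -4*b
c(k) = 1 (c(k) = (2*k)/((2*k)) = (2*k)*(1/(2*k)) = 1)
c(758) - V(t(31, 9)) = 1 - (-4)*9 = 1 - 1*(-36) = 1 + 36 = 37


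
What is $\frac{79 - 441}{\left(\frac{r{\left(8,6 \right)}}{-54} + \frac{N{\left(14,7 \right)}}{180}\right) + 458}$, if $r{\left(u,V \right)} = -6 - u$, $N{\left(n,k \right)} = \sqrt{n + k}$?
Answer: $- \frac{48373480800}{61236451411} + \frac{586440 \sqrt{21}}{61236451411} \approx -0.7899$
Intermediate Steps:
$N{\left(n,k \right)} = \sqrt{k + n}$
$\frac{79 - 441}{\left(\frac{r{\left(8,6 \right)}}{-54} + \frac{N{\left(14,7 \right)}}{180}\right) + 458} = \frac{79 - 441}{\left(\frac{-6 - 8}{-54} + \frac{\sqrt{7 + 14}}{180}\right) + 458} = - \frac{362}{\left(\left(-6 - 8\right) \left(- \frac{1}{54}\right) + \sqrt{21} \cdot \frac{1}{180}\right) + 458} = - \frac{362}{\left(\left(-14\right) \left(- \frac{1}{54}\right) + \frac{\sqrt{21}}{180}\right) + 458} = - \frac{362}{\left(\frac{7}{27} + \frac{\sqrt{21}}{180}\right) + 458} = - \frac{362}{\frac{12373}{27} + \frac{\sqrt{21}}{180}}$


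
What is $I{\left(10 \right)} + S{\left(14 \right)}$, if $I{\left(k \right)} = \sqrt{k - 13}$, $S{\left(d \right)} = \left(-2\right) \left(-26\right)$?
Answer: $52 + i \sqrt{3} \approx 52.0 + 1.732 i$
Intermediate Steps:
$S{\left(d \right)} = 52$
$I{\left(k \right)} = \sqrt{-13 + k}$
$I{\left(10 \right)} + S{\left(14 \right)} = \sqrt{-13 + 10} + 52 = \sqrt{-3} + 52 = i \sqrt{3} + 52 = 52 + i \sqrt{3}$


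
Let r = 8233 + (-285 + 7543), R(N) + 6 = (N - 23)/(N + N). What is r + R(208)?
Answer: 6441945/416 ≈ 15485.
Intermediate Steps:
R(N) = -6 + (-23 + N)/(2*N) (R(N) = -6 + (N - 23)/(N + N) = -6 + (-23 + N)/((2*N)) = -6 + (-23 + N)*(1/(2*N)) = -6 + (-23 + N)/(2*N))
r = 15491 (r = 8233 + 7258 = 15491)
r + R(208) = 15491 + (½)*(-23 - 11*208)/208 = 15491 + (½)*(1/208)*(-23 - 2288) = 15491 + (½)*(1/208)*(-2311) = 15491 - 2311/416 = 6441945/416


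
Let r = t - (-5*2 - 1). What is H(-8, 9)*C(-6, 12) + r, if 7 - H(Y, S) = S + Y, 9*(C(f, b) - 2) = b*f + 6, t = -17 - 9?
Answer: -47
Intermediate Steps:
t = -26
r = -15 (r = -26 - (-5*2 - 1) = -26 - (-10 - 1) = -26 - 1*(-11) = -26 + 11 = -15)
C(f, b) = 8/3 + b*f/9 (C(f, b) = 2 + (b*f + 6)/9 = 2 + (6 + b*f)/9 = 2 + (⅔ + b*f/9) = 8/3 + b*f/9)
H(Y, S) = 7 - S - Y (H(Y, S) = 7 - (S + Y) = 7 + (-S - Y) = 7 - S - Y)
H(-8, 9)*C(-6, 12) + r = (7 - 1*9 - 1*(-8))*(8/3 + (⅑)*12*(-6)) - 15 = (7 - 9 + 8)*(8/3 - 8) - 15 = 6*(-16/3) - 15 = -32 - 15 = -47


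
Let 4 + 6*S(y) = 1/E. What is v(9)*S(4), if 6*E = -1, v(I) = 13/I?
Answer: -65/27 ≈ -2.4074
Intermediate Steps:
E = -1/6 (E = (1/6)*(-1) = -1/6 ≈ -0.16667)
S(y) = -5/3 (S(y) = -2/3 + 1/(6*(-1/6)) = -2/3 + (1/6)*(-6) = -2/3 - 1 = -5/3)
v(9)*S(4) = (13/9)*(-5/3) = -65/27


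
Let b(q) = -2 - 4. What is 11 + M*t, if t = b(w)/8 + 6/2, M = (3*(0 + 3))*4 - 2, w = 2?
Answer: 175/2 ≈ 87.500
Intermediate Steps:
b(q) = -6
M = 34 (M = (3*3)*4 - 2 = 9*4 - 2 = 36 - 2 = 34)
t = 9/4 (t = -6/8 + 6/2 = -6*⅛ + 6*(½) = -¾ + 3 = 9/4 ≈ 2.2500)
11 + M*t = 11 + 34*(9/4) = 11 + 153/2 = 175/2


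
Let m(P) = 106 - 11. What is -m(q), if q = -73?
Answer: -95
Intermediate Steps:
m(P) = 95
-m(q) = -1*95 = -95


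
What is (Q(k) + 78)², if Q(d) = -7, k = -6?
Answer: 5041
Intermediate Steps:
(Q(k) + 78)² = (-7 + 78)² = 71² = 5041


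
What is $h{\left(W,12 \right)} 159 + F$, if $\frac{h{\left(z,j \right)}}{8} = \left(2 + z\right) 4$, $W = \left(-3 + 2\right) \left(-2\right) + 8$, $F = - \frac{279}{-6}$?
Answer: $\frac{122205}{2} \approx 61103.0$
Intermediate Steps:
$F = \frac{93}{2}$ ($F = \left(-279\right) \left(- \frac{1}{6}\right) = \frac{93}{2} \approx 46.5$)
$W = 10$ ($W = \left(-1\right) \left(-2\right) + 8 = 2 + 8 = 10$)
$h{\left(z,j \right)} = 64 + 32 z$ ($h{\left(z,j \right)} = 8 \left(2 + z\right) 4 = 8 \left(8 + 4 z\right) = 64 + 32 z$)
$h{\left(W,12 \right)} 159 + F = \left(64 + 32 \cdot 10\right) 159 + \frac{93}{2} = \left(64 + 320\right) 159 + \frac{93}{2} = 384 \cdot 159 + \frac{93}{2} = 61056 + \frac{93}{2} = \frac{122205}{2}$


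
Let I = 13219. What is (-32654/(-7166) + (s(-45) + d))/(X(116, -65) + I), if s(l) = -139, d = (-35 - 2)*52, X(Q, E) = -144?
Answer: -7375402/46847725 ≈ -0.15743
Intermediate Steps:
d = -1924 (d = -37*52 = -1924)
(-32654/(-7166) + (s(-45) + d))/(X(116, -65) + I) = (-32654/(-7166) + (-139 - 1924))/(-144 + 13219) = (-32654*(-1/7166) - 2063)/13075 = (16327/3583 - 2063)*(1/13075) = -7375402/3583*1/13075 = -7375402/46847725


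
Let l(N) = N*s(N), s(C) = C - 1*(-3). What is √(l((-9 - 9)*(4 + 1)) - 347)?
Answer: √7483 ≈ 86.504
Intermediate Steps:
s(C) = 3 + C (s(C) = C + 3 = 3 + C)
l(N) = N*(3 + N)
√(l((-9 - 9)*(4 + 1)) - 347) = √(((-9 - 9)*(4 + 1))*(3 + (-9 - 9)*(4 + 1)) - 347) = √((-18*5)*(3 - 18*5) - 347) = √(-90*(3 - 90) - 347) = √(-90*(-87) - 347) = √(7830 - 347) = √7483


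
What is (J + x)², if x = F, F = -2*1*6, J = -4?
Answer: 256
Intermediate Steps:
F = -12 (F = -2*6 = -12)
x = -12
(J + x)² = (-4 - 12)² = (-16)² = 256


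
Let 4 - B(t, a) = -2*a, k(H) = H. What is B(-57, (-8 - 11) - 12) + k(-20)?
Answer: -78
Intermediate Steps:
B(t, a) = 4 + 2*a (B(t, a) = 4 - (-2)*a = 4 + 2*a)
B(-57, (-8 - 11) - 12) + k(-20) = (4 + 2*((-8 - 11) - 12)) - 20 = (4 + 2*(-19 - 12)) - 20 = (4 + 2*(-31)) - 20 = (4 - 62) - 20 = -58 - 20 = -78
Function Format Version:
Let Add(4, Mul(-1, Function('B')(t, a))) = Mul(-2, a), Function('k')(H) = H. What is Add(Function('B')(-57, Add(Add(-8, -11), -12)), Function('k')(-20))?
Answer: -78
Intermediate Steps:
Function('B')(t, a) = Add(4, Mul(2, a)) (Function('B')(t, a) = Add(4, Mul(-1, Mul(-2, a))) = Add(4, Mul(2, a)))
Add(Function('B')(-57, Add(Add(-8, -11), -12)), Function('k')(-20)) = Add(Add(4, Mul(2, Add(Add(-8, -11), -12))), -20) = Add(Add(4, Mul(2, Add(-19, -12))), -20) = Add(Add(4, Mul(2, -31)), -20) = Add(Add(4, -62), -20) = Add(-58, -20) = -78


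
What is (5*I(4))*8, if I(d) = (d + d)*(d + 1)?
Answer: 1600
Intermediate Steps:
I(d) = 2*d*(1 + d) (I(d) = (2*d)*(1 + d) = 2*d*(1 + d))
(5*I(4))*8 = (5*(2*4*(1 + 4)))*8 = (5*(2*4*5))*8 = (5*40)*8 = 200*8 = 1600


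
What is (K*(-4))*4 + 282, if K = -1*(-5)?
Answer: 202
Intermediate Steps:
K = 5
(K*(-4))*4 + 282 = (5*(-4))*4 + 282 = -20*4 + 282 = -80 + 282 = 202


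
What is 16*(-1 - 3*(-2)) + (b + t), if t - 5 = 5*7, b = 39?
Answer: 159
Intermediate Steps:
t = 40 (t = 5 + 5*7 = 5 + 35 = 40)
16*(-1 - 3*(-2)) + (b + t) = 16*(-1 - 3*(-2)) + (39 + 40) = 16*(-1 + 6) + 79 = 16*5 + 79 = 80 + 79 = 159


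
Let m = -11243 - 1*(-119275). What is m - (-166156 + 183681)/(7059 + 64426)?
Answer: 1544529999/14297 ≈ 1.0803e+5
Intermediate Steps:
m = 108032 (m = -11243 + 119275 = 108032)
m - (-166156 + 183681)/(7059 + 64426) = 108032 - (-166156 + 183681)/(7059 + 64426) = 108032 - 17525/71485 = 108032 - 1*3505/14297 = 108032 - 3505/14297 = 1544529999/14297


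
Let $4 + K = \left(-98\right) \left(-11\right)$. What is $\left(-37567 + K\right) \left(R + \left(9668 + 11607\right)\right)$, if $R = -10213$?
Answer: $-403685566$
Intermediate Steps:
$K = 1074$ ($K = -4 - -1078 = -4 + 1078 = 1074$)
$\left(-37567 + K\right) \left(R + \left(9668 + 11607\right)\right) = \left(-37567 + 1074\right) \left(-10213 + \left(9668 + 11607\right)\right) = - 36493 \left(-10213 + 21275\right) = \left(-36493\right) 11062 = -403685566$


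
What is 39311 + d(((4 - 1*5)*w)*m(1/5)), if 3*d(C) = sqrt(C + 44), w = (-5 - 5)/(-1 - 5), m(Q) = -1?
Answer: 39311 + sqrt(411)/9 ≈ 39313.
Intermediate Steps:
w = 5/3 (w = -10/(-6) = -10*(-1/6) = 5/3 ≈ 1.6667)
d(C) = sqrt(44 + C)/3 (d(C) = sqrt(C + 44)/3 = sqrt(44 + C)/3)
39311 + d(((4 - 1*5)*w)*m(1/5)) = 39311 + sqrt(44 + ((4 - 1*5)*(5/3))*(-1))/3 = 39311 + sqrt(44 + ((4 - 5)*(5/3))*(-1))/3 = 39311 + sqrt(44 - 1*5/3*(-1))/3 = 39311 + sqrt(44 - 5/3*(-1))/3 = 39311 + sqrt(44 + 5/3)/3 = 39311 + sqrt(137/3)/3 = 39311 + (sqrt(411)/3)/3 = 39311 + sqrt(411)/9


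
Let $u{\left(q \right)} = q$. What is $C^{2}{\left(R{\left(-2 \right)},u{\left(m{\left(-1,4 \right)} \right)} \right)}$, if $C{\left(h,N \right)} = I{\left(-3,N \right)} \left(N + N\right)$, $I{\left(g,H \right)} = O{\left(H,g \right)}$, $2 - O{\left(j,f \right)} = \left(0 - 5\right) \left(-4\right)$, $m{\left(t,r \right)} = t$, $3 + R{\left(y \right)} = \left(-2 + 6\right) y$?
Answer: $1296$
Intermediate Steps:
$R{\left(y \right)} = -3 + 4 y$ ($R{\left(y \right)} = -3 + \left(-2 + 6\right) y = -3 + 4 y$)
$O{\left(j,f \right)} = -18$ ($O{\left(j,f \right)} = 2 - \left(0 - 5\right) \left(-4\right) = 2 - \left(-5\right) \left(-4\right) = 2 - 20 = -18$)
$I{\left(g,H \right)} = -18$
$C{\left(h,N \right)} = - 36 N$ ($C{\left(h,N \right)} = - 18 \left(N + N\right) = - 18 \cdot 2 N = - 36 N$)
$C^{2}{\left(R{\left(-2 \right)},u{\left(m{\left(-1,4 \right)} \right)} \right)} = \left(\left(-36\right) \left(-1\right)\right)^{2} = 36^{2} = 1296$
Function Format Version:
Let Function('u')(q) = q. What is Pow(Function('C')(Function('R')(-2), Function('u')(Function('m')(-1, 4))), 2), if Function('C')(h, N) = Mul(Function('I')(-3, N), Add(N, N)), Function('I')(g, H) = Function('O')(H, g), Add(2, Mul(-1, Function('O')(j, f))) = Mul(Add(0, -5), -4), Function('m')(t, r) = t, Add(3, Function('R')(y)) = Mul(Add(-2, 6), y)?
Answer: 1296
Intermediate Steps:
Function('R')(y) = Add(-3, Mul(4, y)) (Function('R')(y) = Add(-3, Mul(Add(-2, 6), y)) = Add(-3, Mul(4, y)))
Function('O')(j, f) = -18 (Function('O')(j, f) = Add(2, Mul(-1, Mul(Add(0, -5), -4))) = Add(2, Mul(-1, Mul(-5, -4))) = Add(2, Mul(-1, 20)) = Add(2, -20) = -18)
Function('I')(g, H) = -18
Function('C')(h, N) = Mul(-36, N) (Function('C')(h, N) = Mul(-18, Add(N, N)) = Mul(-18, Mul(2, N)) = Mul(-36, N))
Pow(Function('C')(Function('R')(-2), Function('u')(Function('m')(-1, 4))), 2) = Pow(Mul(-36, -1), 2) = Pow(36, 2) = 1296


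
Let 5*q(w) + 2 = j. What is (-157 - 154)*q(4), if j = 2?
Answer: 0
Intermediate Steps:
q(w) = 0 (q(w) = -⅖ + (⅕)*2 = -⅖ + ⅖ = 0)
(-157 - 154)*q(4) = (-157 - 154)*0 = -311*0 = 0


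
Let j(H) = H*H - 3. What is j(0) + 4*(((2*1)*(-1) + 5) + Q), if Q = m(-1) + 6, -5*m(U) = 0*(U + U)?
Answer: 33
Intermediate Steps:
j(H) = -3 + H² (j(H) = H² - 3 = -3 + H²)
m(U) = 0 (m(U) = -0*(U + U) = -0*2*U = -⅕*0 = 0)
Q = 6 (Q = 0 + 6 = 6)
j(0) + 4*(((2*1)*(-1) + 5) + Q) = (-3 + 0²) + 4*(((2*1)*(-1) + 5) + 6) = (-3 + 0) + 4*((2*(-1) + 5) + 6) = -3 + 4*((-2 + 5) + 6) = -3 + 4*(3 + 6) = -3 + 4*9 = -3 + 36 = 33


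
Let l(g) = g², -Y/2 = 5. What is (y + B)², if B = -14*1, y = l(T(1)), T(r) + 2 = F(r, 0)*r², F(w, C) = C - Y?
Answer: 2500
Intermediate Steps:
Y = -10 (Y = -2*5 = -10)
F(w, C) = 10 + C (F(w, C) = C - 1*(-10) = C + 10 = 10 + C)
T(r) = -2 + 10*r² (T(r) = -2 + (10 + 0)*r² = -2 + 10*r²)
y = 64 (y = (-2 + 10*1²)² = (-2 + 10*1)² = (-2 + 10)² = 8² = 64)
B = -14
(y + B)² = (64 - 14)² = 50² = 2500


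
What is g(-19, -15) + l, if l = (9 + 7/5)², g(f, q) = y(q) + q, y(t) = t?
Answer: 1954/25 ≈ 78.160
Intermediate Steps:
g(f, q) = 2*q (g(f, q) = q + q = 2*q)
l = 2704/25 (l = (9 + 7*(⅕))² = (9 + 7/5)² = (52/5)² = 2704/25 ≈ 108.16)
g(-19, -15) + l = 2*(-15) + 2704/25 = -30 + 2704/25 = 1954/25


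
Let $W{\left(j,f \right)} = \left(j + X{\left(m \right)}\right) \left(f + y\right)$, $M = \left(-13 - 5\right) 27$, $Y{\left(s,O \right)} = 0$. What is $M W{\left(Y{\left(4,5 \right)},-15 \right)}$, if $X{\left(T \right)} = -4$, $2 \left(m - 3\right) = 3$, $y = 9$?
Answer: $-11664$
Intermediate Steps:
$m = \frac{9}{2}$ ($m = 3 + \frac{1}{2} \cdot 3 = 3 + \frac{3}{2} = \frac{9}{2} \approx 4.5$)
$M = -486$ ($M = \left(-18\right) 27 = -486$)
$W{\left(j,f \right)} = \left(-4 + j\right) \left(9 + f\right)$ ($W{\left(j,f \right)} = \left(j - 4\right) \left(f + 9\right) = \left(-4 + j\right) \left(9 + f\right)$)
$M W{\left(Y{\left(4,5 \right)},-15 \right)} = - 486 \left(-36 - -60 + 9 \cdot 0 - 0\right) = - 486 \left(-36 + 60 + 0 + 0\right) = \left(-486\right) 24 = -11664$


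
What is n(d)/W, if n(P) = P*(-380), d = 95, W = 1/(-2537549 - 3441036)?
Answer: 215826918500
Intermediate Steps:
W = -1/5978585 (W = 1/(-5978585) = -1/5978585 ≈ -1.6726e-7)
n(P) = -380*P
n(d)/W = (-380*95)/(-1/5978585) = -36100*(-5978585) = 215826918500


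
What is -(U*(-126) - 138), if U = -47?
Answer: -5784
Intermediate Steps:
-(U*(-126) - 138) = -(-47*(-126) - 138) = -(5922 - 138) = -1*5784 = -5784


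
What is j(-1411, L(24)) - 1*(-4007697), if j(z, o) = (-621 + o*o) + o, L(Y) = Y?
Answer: 4007676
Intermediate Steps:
j(z, o) = -621 + o + o² (j(z, o) = (-621 + o²) + o = -621 + o + o²)
j(-1411, L(24)) - 1*(-4007697) = (-621 + 24 + 24²) - 1*(-4007697) = (-621 + 24 + 576) + 4007697 = -21 + 4007697 = 4007676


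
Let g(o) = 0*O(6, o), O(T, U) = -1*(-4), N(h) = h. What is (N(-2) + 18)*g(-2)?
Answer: 0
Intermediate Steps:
O(T, U) = 4
g(o) = 0 (g(o) = 0*4 = 0)
(N(-2) + 18)*g(-2) = (-2 + 18)*0 = 16*0 = 0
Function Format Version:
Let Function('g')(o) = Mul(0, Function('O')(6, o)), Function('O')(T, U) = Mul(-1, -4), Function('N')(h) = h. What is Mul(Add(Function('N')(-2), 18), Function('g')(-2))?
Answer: 0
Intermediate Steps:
Function('O')(T, U) = 4
Function('g')(o) = 0 (Function('g')(o) = Mul(0, 4) = 0)
Mul(Add(Function('N')(-2), 18), Function('g')(-2)) = Mul(Add(-2, 18), 0) = Mul(16, 0) = 0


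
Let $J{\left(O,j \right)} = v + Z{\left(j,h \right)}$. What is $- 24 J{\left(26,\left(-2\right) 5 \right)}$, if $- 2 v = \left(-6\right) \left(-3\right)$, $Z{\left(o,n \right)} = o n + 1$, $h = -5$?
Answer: $-1008$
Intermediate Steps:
$Z{\left(o,n \right)} = 1 + n o$ ($Z{\left(o,n \right)} = n o + 1 = 1 + n o$)
$v = -9$ ($v = - \frac{\left(-6\right) \left(-3\right)}{2} = \left(- \frac{1}{2}\right) 18 = -9$)
$J{\left(O,j \right)} = -8 - 5 j$ ($J{\left(O,j \right)} = -9 - \left(-1 + 5 j\right) = -8 - 5 j$)
$- 24 J{\left(26,\left(-2\right) 5 \right)} = - 24 \left(-8 - 5 \left(\left(-2\right) 5\right)\right) = - 24 \left(-8 - -50\right) = - 24 \left(-8 + 50\right) = \left(-24\right) 42 = -1008$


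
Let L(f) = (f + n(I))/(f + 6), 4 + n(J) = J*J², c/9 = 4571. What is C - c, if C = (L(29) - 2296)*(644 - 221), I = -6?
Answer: -35512938/35 ≈ -1.0147e+6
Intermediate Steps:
c = 41139 (c = 9*4571 = 41139)
n(J) = -4 + J³ (n(J) = -4 + J*J² = -4 + J³)
L(f) = (-220 + f)/(6 + f) (L(f) = (f + (-4 + (-6)³))/(f + 6) = (f + (-4 - 216))/(6 + f) = (f - 220)/(6 + f) = (-220 + f)/(6 + f))
C = -34073073/35 (C = ((-220 + 29)/(6 + 29) - 2296)*(644 - 221) = (-191/35 - 2296)*423 = -80551/35*423 = -34073073/35 ≈ -9.7352e+5)
C - c = -34073073/35 - 1*41139 = -34073073/35 - 41139 = -35512938/35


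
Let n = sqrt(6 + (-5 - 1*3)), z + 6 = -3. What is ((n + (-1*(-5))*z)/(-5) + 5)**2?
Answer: (70 - I*sqrt(2))**2/25 ≈ 195.92 - 7.9196*I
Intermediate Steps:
z = -9 (z = -6 - 3 = -9)
n = I*sqrt(2) (n = sqrt(6 + (-5 - 3)) = sqrt(6 - 8) = sqrt(-2) = I*sqrt(2) ≈ 1.4142*I)
((n + (-1*(-5))*z)/(-5) + 5)**2 = ((I*sqrt(2) - 1*(-5)*(-9))/(-5) + 5)**2 = (-(I*sqrt(2) + 5*(-9))/5 + 5)**2 = (-(I*sqrt(2) - 45)/5 + 5)**2 = (-(-45 + I*sqrt(2))/5 + 5)**2 = ((9 - I*sqrt(2)/5) + 5)**2 = (14 - I*sqrt(2)/5)**2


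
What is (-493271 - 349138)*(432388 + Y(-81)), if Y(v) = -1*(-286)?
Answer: -364488471666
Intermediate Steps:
Y(v) = 286
(-493271 - 349138)*(432388 + Y(-81)) = (-493271 - 349138)*(432388 + 286) = -842409*432674 = -364488471666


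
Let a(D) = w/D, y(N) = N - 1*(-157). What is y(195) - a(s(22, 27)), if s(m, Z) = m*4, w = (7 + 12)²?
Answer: 30615/88 ≈ 347.90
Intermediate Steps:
w = 361 (w = 19² = 361)
s(m, Z) = 4*m
y(N) = 157 + N (y(N) = N + 157 = 157 + N)
a(D) = 361/D
y(195) - a(s(22, 27)) = (157 + 195) - 361/(4*22) = 352 - 361/88 = 30615/88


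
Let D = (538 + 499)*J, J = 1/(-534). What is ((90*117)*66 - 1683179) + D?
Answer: -527699303/534 ≈ -9.8820e+5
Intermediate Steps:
J = -1/534 ≈ -0.0018727
D = -1037/534 (D = (538 + 499)*(-1/534) = 1037*(-1/534) = -1037/534 ≈ -1.9419)
((90*117)*66 - 1683179) + D = ((90*117)*66 - 1683179) - 1037/534 = (10530*66 - 1683179) - 1037/534 = (694980 - 1683179) - 1037/534 = -988199 - 1037/534 = -527699303/534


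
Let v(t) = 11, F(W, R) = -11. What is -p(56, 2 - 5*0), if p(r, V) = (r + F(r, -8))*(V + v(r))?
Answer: -585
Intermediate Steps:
p(r, V) = (-11 + r)*(11 + V) (p(r, V) = (r - 11)*(V + 11) = (-11 + r)*(11 + V))
-p(56, 2 - 5*0) = -(-121 - 11*(2 - 5*0) + 11*56 + (2 - 5*0)*56) = -(-121 - 11*(2 + 0) + 616 + (2 + 0)*56) = -(-121 - 11*2 + 616 + 2*56) = -(-121 - 22 + 616 + 112) = -1*585 = -585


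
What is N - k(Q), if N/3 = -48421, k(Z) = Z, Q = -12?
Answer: -145251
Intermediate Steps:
N = -145263 (N = 3*(-48421) = -145263)
N - k(Q) = -145263 - 1*(-12) = -145263 + 12 = -145251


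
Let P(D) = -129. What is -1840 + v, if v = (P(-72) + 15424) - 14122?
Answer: -667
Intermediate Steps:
v = 1173 (v = (-129 + 15424) - 14122 = 15295 - 14122 = 1173)
-1840 + v = -1840 + 1173 = -667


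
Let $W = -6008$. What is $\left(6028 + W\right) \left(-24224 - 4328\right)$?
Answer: $-571040$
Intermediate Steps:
$\left(6028 + W\right) \left(-24224 - 4328\right) = \left(6028 - 6008\right) \left(-24224 - 4328\right) = 20 \left(-28552\right) = -571040$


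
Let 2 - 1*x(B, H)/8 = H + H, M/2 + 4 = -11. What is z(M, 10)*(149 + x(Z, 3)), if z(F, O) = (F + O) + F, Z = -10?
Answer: -5850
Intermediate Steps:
M = -30 (M = -8 + 2*(-11) = -8 - 22 = -30)
z(F, O) = O + 2*F
x(B, H) = 16 - 16*H (x(B, H) = 16 - 8*(H + H) = 16 - 16*H)
z(M, 10)*(149 + x(Z, 3)) = (10 + 2*(-30))*(149 + (16 - 16*3)) = (10 - 60)*(149 + (16 - 48)) = -50*(149 - 32) = -50*117 = -5850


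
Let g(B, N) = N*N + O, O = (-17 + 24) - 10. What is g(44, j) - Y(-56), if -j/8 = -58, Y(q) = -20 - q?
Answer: 215257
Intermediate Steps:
O = -3 (O = 7 - 10 = -3)
j = 464 (j = -8*(-58) = 464)
g(B, N) = -3 + N**2 (g(B, N) = N*N - 3 = N**2 - 3 = -3 + N**2)
g(44, j) - Y(-56) = (-3 + 464**2) - (-20 - 1*(-56)) = (-3 + 215296) - (-20 + 56) = 215293 - 1*36 = 215293 - 36 = 215257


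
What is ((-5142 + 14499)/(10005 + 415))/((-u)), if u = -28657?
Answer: 9357/298605940 ≈ 3.1336e-5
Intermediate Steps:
((-5142 + 14499)/(10005 + 415))/((-u)) = ((-5142 + 14499)/(10005 + 415))/((-1*(-28657))) = (9357/10420)/28657 = (9357*(1/10420))*(1/28657) = (9357/10420)*(1/28657) = 9357/298605940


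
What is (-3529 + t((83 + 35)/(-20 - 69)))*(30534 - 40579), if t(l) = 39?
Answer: 35057050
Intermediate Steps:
(-3529 + t((83 + 35)/(-20 - 69)))*(30534 - 40579) = (-3529 + 39)*(30534 - 40579) = -3490*(-10045) = 35057050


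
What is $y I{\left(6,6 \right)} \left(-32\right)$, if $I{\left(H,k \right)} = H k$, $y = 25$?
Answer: $-28800$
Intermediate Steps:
$y I{\left(6,6 \right)} \left(-32\right) = 25 \cdot 6 \cdot 6 \left(-32\right) = 25 \cdot 36 \left(-32\right) = 900 \left(-32\right) = -28800$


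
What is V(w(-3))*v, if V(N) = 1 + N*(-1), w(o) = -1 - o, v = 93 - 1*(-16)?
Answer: -109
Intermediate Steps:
v = 109 (v = 93 + 16 = 109)
V(N) = 1 - N
V(w(-3))*v = (1 - (-1 - 1*(-3)))*109 = (1 - (-1 + 3))*109 = (1 - 1*2)*109 = (1 - 2)*109 = -1*109 = -109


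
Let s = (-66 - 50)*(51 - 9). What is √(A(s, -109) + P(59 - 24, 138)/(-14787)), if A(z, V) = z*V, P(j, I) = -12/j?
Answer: 2*√3951186335893965/172515 ≈ 728.73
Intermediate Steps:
s = -4872 (s = -116*42 = -4872)
A(z, V) = V*z
√(A(s, -109) + P(59 - 24, 138)/(-14787)) = √(-109*(-4872) - 12/(59 - 24)/(-14787)) = √(531048 - 12/35*(-1/14787)) = √(531048 + 4/172515) = √(91613745724/172515) = 2*√3951186335893965/172515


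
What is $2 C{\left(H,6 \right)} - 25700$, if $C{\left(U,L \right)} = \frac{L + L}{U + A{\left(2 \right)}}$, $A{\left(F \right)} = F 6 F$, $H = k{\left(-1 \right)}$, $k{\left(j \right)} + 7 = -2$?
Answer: $- \frac{128492}{5} \approx -25698.0$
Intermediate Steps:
$k{\left(j \right)} = -9$ ($k{\left(j \right)} = -7 - 2 = -9$)
$H = -9$
$A{\left(F \right)} = 6 F^{2}$ ($A{\left(F \right)} = 6 F F = 6 F^{2}$)
$C{\left(U,L \right)} = \frac{2 L}{24 + U}$ ($C{\left(U,L \right)} = \frac{L + L}{U + 6 \cdot 2^{2}} = \frac{2 L}{U + 6 \cdot 4} = \frac{2 L}{U + 24} = \frac{2 L}{24 + U}$)
$2 C{\left(H,6 \right)} - 25700 = 2 \cdot 2 \cdot 6 \frac{1}{24 - 9} - 25700 = 2 \cdot 2 \cdot 6 \cdot \frac{1}{15} - 25700 = 2 \cdot \frac{4}{5} - 25700 = \frac{8}{5} - 25700 = - \frac{128492}{5}$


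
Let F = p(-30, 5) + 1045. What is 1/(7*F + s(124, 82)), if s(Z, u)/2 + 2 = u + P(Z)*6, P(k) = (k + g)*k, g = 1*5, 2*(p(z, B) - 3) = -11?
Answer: 2/398819 ≈ 5.0148e-6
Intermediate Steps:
p(z, B) = -5/2 (p(z, B) = 3 + (1/2)*(-11) = 3 - 11/2 = -5/2)
g = 5
P(k) = k*(5 + k) (P(k) = (k + 5)*k = (5 + k)*k = k*(5 + k))
s(Z, u) = -4 + 2*u + 12*Z*(5 + Z) (s(Z, u) = -4 + 2*(u + (Z*(5 + Z))*6) = -4 + 2*(u + 6*Z*(5 + Z)) = -4 + (2*u + 12*Z*(5 + Z)) = -4 + 2*u + 12*Z*(5 + Z))
F = 2085/2 (F = -5/2 + 1045 = 2085/2 ≈ 1042.5)
1/(7*F + s(124, 82)) = 1/(7*(2085/2) + (-4 + 2*82 + 12*124*(5 + 124))) = 1/(14595/2 + (-4 + 164 + 12*124*129)) = 1/(14595/2 + (-4 + 164 + 191952)) = 1/(14595/2 + 192112) = 1/(398819/2) = 2/398819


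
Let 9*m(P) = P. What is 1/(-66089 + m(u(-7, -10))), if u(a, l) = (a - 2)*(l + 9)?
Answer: -1/66088 ≈ -1.5131e-5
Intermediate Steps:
u(a, l) = (-2 + a)*(9 + l)
m(P) = P/9
1/(-66089 + m(u(-7, -10))) = 1/(-66089 + (-18 - 2*(-10) + 9*(-7) - 7*(-10))/9) = 1/(-66089 + (-18 + 20 - 63 + 70)/9) = 1/(-66089 + (1/9)*9) = 1/(-66089 + 1) = 1/(-66088) = -1/66088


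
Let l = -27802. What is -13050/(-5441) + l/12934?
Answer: 8759009/35186947 ≈ 0.24893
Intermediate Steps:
-13050/(-5441) + l/12934 = -13050/(-5441) - 27802/12934 = -13050*(-1/5441) - 27802*1/12934 = 13050/5441 - 13901/6467 = 8759009/35186947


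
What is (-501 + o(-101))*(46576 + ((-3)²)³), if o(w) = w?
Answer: -28477610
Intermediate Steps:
(-501 + o(-101))*(46576 + ((-3)²)³) = (-501 - 101)*(46576 + ((-3)²)³) = -602*(46576 + 9³) = -602*(46576 + 729) = -602*47305 = -28477610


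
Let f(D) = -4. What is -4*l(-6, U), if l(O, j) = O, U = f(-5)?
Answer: 24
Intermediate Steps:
U = -4
-4*l(-6, U) = -4*(-6) = 24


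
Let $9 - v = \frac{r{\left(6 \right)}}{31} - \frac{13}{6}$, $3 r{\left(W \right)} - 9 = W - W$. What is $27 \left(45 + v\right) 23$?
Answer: $\frac{2158803}{62} \approx 34819.0$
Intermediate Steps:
$r{\left(W \right)} = 3$ ($r{\left(W \right)} = 3 + \frac{W - W}{3} = 3 + \frac{1}{3} \cdot 0 = 3 + 0 = 3$)
$v = \frac{2059}{186}$ ($v = 9 - \left(\frac{3}{31} - \frac{13}{6}\right) = 9 - - \frac{385}{186} = 9 + \frac{385}{186} = \frac{2059}{186} \approx 11.07$)
$27 \left(45 + v\right) 23 = 27 \left(45 + \frac{2059}{186}\right) 23 = 27 \cdot \frac{10429}{186} \cdot 23 = 27 \cdot \frac{239867}{186} = \frac{2158803}{62}$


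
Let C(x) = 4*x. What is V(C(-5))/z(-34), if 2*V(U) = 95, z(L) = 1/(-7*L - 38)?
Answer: 9500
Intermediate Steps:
z(L) = 1/(-38 - 7*L)
V(U) = 95/2 (V(U) = (1/2)*95 = 95/2)
V(C(-5))/z(-34) = 95/(2*((-1/(38 + 7*(-34))))) = 95/(2*((-1/(38 - 238)))) = 95/(2*((-1/(-200)))) = 95/(2*((-1*(-1/200)))) = 95/(2*(1/200)) = (95/2)*200 = 9500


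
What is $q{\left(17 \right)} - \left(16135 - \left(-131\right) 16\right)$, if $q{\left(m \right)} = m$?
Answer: $-18214$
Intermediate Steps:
$q{\left(17 \right)} - \left(16135 - \left(-131\right) 16\right) = 17 - \left(16135 - \left(-131\right) 16\right) = 17 - \left(16135 - -2096\right) = 17 - \left(16135 + 2096\right) = 17 - 18231 = -18214$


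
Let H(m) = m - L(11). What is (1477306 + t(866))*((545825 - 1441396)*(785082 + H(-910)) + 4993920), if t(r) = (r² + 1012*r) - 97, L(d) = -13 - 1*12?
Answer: -2179625280347745819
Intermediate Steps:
L(d) = -25 (L(d) = -13 - 12 = -25)
t(r) = -97 + r² + 1012*r
H(m) = 25 + m (H(m) = m - 1*(-25) = m + 25 = 25 + m)
(1477306 + t(866))*((545825 - 1441396)*(785082 + H(-910)) + 4993920) = (1477306 + (-97 + 866² + 1012*866))*((545825 - 1441396)*(785082 + (25 - 910)) + 4993920) = (1477306 + (-97 + 749956 + 876392))*(-895571*(785082 - 885) + 4993920) = (1477306 + 1626251)*(-895571*784197 + 4993920) = 3103557*(-702304091487 + 4993920) = 3103557*(-702299097567) = -2179625280347745819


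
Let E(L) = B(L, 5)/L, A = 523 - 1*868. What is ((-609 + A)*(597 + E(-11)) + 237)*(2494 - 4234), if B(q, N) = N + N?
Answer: 10879821540/11 ≈ 9.8907e+8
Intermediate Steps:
B(q, N) = 2*N
A = -345 (A = 523 - 868 = -345)
E(L) = 10/L (E(L) = (2*5)/L = 10/L)
((-609 + A)*(597 + E(-11)) + 237)*(2494 - 4234) = ((-609 - 345)*(597 + 10/(-11)) + 237)*(2494 - 4234) = (-954*(597 + 10*(-1/11)) + 237)*(-1740) = (-954*(597 - 10/11) + 237)*(-1740) = (-954*6557/11 + 237)*(-1740) = (-6255378/11 + 237)*(-1740) = -6252771/11*(-1740) = 10879821540/11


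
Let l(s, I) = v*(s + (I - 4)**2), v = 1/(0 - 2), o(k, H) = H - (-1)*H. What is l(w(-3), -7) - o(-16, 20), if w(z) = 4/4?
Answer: -101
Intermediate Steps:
w(z) = 1 (w(z) = 4*(1/4) = 1)
o(k, H) = 2*H (o(k, H) = H + H = 2*H)
v = -1/2 (v = 1/(-2) = -1/2 ≈ -0.50000)
l(s, I) = -s/2 - (-4 + I)**2/2 (l(s, I) = -(s + (I - 4)**2)/2 = -(s + (-4 + I)**2)/2 = -s/2 - (-4 + I)**2/2)
l(w(-3), -7) - o(-16, 20) = (-1/2*1 - (-4 - 7)**2/2) - 2*20 = (-1/2 - 1/2*(-11)**2) - 1*40 = (-1/2 - 1/2*121) - 40 = (-1/2 - 121/2) - 40 = -61 - 40 = -101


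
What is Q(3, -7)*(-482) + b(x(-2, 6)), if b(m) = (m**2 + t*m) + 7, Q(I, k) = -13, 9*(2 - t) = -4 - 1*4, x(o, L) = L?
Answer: 18979/3 ≈ 6326.3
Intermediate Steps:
t = 26/9 (t = 2 - (-4 - 1*4)/9 = 2 - (-4 - 4)/9 = 2 - 1/9*(-8) = 2 + 8/9 = 26/9 ≈ 2.8889)
b(m) = 7 + m**2 + 26*m/9 (b(m) = (m**2 + 26*m/9) + 7 = 7 + m**2 + 26*m/9)
Q(3, -7)*(-482) + b(x(-2, 6)) = -13*(-482) + (7 + 6**2 + (26/9)*6) = 6266 + (7 + 36 + 52/3) = 6266 + 181/3 = 18979/3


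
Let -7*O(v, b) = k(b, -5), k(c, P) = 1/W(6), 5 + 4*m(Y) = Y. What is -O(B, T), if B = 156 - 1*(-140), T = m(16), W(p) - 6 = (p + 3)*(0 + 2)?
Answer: 1/168 ≈ 0.0059524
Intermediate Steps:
W(p) = 12 + 2*p (W(p) = 6 + (p + 3)*(0 + 2) = 6 + (3 + p)*2 = 6 + (6 + 2*p) = 12 + 2*p)
m(Y) = -5/4 + Y/4
T = 11/4 (T = -5/4 + (¼)*16 = -5/4 + 4 = 11/4 ≈ 2.7500)
B = 296 (B = 156 + 140 = 296)
k(c, P) = 1/24 (k(c, P) = 1/(12 + 2*6) = 1/(12 + 12) = 1/24)
O(v, b) = -1/168 (O(v, b) = -⅐*1/24 = -1/168)
-O(B, T) = -1*(-1/168) = 1/168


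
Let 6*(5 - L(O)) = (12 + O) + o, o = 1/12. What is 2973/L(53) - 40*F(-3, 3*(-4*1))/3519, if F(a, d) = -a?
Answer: -251104528/493833 ≈ -508.48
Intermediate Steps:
o = 1/12 ≈ 0.083333
L(O) = 215/72 - O/6 (L(O) = 5 - ((12 + O) + 1/12)/6 = 5 - (145/12 + O)/6 = 5 + (-145/72 - O/6) = 215/72 - O/6)
2973/L(53) - 40*F(-3, 3*(-4*1))/3519 = 2973/(215/72 - ⅙*53) - (-40)*(-3)/3519 = 2973/(215/72 - 53/6) - 40*3*(1/3519) = 2973/(-421/72) - 120*1/3519 = 2973*(-72/421) - 40/1173 = -214056/421 - 40/1173 = -251104528/493833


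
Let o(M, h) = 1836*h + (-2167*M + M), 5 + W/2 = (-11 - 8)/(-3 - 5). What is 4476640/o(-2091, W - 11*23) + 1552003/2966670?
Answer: 127934785109/78625655010 ≈ 1.6271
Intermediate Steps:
W = -21/4 (W = -10 + 2*((-11 - 8)/(-3 - 5)) = -10 + 2*(-19/(-8)) = -10 + 2*(-19*(-⅛)) = -10 + 2*(19/8) = -10 + 19/4 = -21/4 ≈ -5.2500)
o(M, h) = -2166*M + 1836*h (o(M, h) = 1836*h - 2166*M = -2166*M + 1836*h)
4476640/o(-2091, W - 11*23) + 1552003/2966670 = 4476640/(-2166*(-2091) + 1836*(-21/4 - 11*23)) + 1552003/2966670 = 4476640/(4529106 + 1836*(-21/4 - 253)) + 1552003*(1/2966670) = 4476640/(4529106 + 1836*(-1033/4)) + 1552003/2966670 = 4476640/(4529106 - 474147) + 1552003/2966670 = 4476640/4054959 + 1552003/2966670 = 127934785109/78625655010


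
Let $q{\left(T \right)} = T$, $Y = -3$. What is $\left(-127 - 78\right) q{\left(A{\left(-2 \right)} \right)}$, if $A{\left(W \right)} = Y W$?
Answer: $-1230$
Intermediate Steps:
$A{\left(W \right)} = - 3 W$
$\left(-127 - 78\right) q{\left(A{\left(-2 \right)} \right)} = \left(-127 - 78\right) \left(\left(-3\right) \left(-2\right)\right) = \left(-205\right) 6 = -1230$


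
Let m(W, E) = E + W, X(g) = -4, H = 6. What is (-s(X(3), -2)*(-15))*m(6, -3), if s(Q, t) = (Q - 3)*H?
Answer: -1890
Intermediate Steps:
s(Q, t) = -18 + 6*Q (s(Q, t) = (Q - 3)*6 = (-3 + Q)*6 = -18 + 6*Q)
(-s(X(3), -2)*(-15))*m(6, -3) = (-(-18 + 6*(-4))*(-15))*(-3 + 6) = (-(-18 - 24)*(-15))*3 = (-1*(-42)*(-15))*3 = (42*(-15))*3 = -630*3 = -1890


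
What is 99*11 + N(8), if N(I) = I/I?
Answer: 1090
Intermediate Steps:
N(I) = 1
99*11 + N(8) = 99*11 + 1 = 1089 + 1 = 1090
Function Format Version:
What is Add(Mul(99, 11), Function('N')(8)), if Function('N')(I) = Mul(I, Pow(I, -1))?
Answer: 1090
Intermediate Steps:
Function('N')(I) = 1
Add(Mul(99, 11), Function('N')(8)) = Add(Mul(99, 11), 1) = Add(1089, 1) = 1090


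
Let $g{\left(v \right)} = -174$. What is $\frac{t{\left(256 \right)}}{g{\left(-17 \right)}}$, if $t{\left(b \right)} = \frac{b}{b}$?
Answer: $- \frac{1}{174} \approx -0.0057471$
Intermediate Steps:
$t{\left(b \right)} = 1$
$\frac{t{\left(256 \right)}}{g{\left(-17 \right)}} = 1 \frac{1}{-174} = 1 \left(- \frac{1}{174}\right) = - \frac{1}{174}$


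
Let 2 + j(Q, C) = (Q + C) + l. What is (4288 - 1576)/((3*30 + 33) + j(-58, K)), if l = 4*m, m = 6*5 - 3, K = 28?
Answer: 2712/199 ≈ 13.628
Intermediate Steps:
m = 27 (m = 30 - 3 = 27)
l = 108 (l = 4*27 = 108)
j(Q, C) = 106 + C + Q (j(Q, C) = -2 + ((Q + C) + 108) = -2 + ((C + Q) + 108) = -2 + (108 + C + Q) = 106 + C + Q)
(4288 - 1576)/((3*30 + 33) + j(-58, K)) = (4288 - 1576)/((3*30 + 33) + (106 + 28 - 58)) = 2712/((90 + 33) + 76) = 2712/(123 + 76) = 2712/199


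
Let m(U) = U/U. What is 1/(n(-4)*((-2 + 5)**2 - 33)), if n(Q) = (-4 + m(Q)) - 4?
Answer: 1/168 ≈ 0.0059524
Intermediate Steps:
m(U) = 1
n(Q) = -7 (n(Q) = (-4 + 1) - 4 = -3 - 4 = -7)
1/(n(-4)*((-2 + 5)**2 - 33)) = 1/(-7*((-2 + 5)**2 - 33)) = 1/(-7*(3**2 - 33)) = 1/(-7*(9 - 33)) = 1/(-7*(-24)) = 1/168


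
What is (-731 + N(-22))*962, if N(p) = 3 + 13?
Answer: -687830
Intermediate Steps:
N(p) = 16
(-731 + N(-22))*962 = (-731 + 16)*962 = -715*962 = -687830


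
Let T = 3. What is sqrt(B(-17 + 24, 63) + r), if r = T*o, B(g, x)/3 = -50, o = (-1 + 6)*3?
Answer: I*sqrt(105) ≈ 10.247*I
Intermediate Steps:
o = 15 (o = 5*3 = 15)
B(g, x) = -150 (B(g, x) = 3*(-50) = -150)
r = 45 (r = 3*15 = 45)
sqrt(B(-17 + 24, 63) + r) = sqrt(-150 + 45) = sqrt(-105) = I*sqrt(105)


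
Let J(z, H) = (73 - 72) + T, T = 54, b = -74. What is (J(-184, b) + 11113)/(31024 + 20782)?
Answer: 5584/25903 ≈ 0.21557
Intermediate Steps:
J(z, H) = 55 (J(z, H) = (73 - 72) + 54 = 1 + 54 = 55)
(J(-184, b) + 11113)/(31024 + 20782) = (55 + 11113)/(31024 + 20782) = 11168/51806 = 11168*(1/51806) = 5584/25903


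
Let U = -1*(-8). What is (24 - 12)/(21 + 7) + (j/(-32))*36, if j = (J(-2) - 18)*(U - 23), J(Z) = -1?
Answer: -17931/56 ≈ -320.20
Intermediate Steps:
U = 8
j = 285 (j = (-1 - 18)*(8 - 23) = -19*(-15) = 285)
(24 - 12)/(21 + 7) + (j/(-32))*36 = (24 - 12)/(21 + 7) + (285/(-32))*36 = 12/28 + (285*(-1/32))*36 = 12*(1/28) - 285/32*36 = 3/7 - 2565/8 = -17931/56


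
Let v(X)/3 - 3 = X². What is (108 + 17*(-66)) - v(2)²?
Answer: -1455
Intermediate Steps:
v(X) = 9 + 3*X²
(108 + 17*(-66)) - v(2)² = (108 + 17*(-66)) - (9 + 3*2²)² = (108 - 1122) - (9 + 3*4)² = -1014 - (9 + 12)² = -1014 - 1*21² = -1014 - 1*441 = -1014 - 441 = -1455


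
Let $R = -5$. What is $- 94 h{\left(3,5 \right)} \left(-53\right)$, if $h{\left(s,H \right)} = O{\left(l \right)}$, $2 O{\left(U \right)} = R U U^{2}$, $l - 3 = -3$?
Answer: $0$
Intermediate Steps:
$l = 0$ ($l = 3 - 3 = 0$)
$O{\left(U \right)} = - \frac{5 U^{3}}{2}$ ($O{\left(U \right)} = \frac{- 5 U U^{2}}{2} = \frac{\left(-5\right) U^{3}}{2} = - \frac{5 U^{3}}{2}$)
$h{\left(s,H \right)} = 0$ ($h{\left(s,H \right)} = - \frac{5 \cdot 0^{3}}{2} = \left(- \frac{5}{2}\right) 0 = 0$)
$- 94 h{\left(3,5 \right)} \left(-53\right) = \left(-94\right) 0 \left(-53\right) = 0 \left(-53\right) = 0$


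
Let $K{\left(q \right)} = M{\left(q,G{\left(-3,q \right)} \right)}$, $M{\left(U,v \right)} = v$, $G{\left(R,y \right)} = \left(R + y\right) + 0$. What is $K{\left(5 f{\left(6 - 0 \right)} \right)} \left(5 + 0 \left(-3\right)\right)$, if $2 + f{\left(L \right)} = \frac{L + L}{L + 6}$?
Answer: $-40$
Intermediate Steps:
$f{\left(L \right)} = -2 + \frac{2 L}{6 + L}$ ($f{\left(L \right)} = -2 + \frac{L + L}{L + 6} = -2 + \frac{2 L}{6 + L}$)
$G{\left(R,y \right)} = R + y$
$K{\left(q \right)} = -3 + q$
$K{\left(5 f{\left(6 - 0 \right)} \right)} \left(5 + 0 \left(-3\right)\right) = \left(-3 + 5 \left(- \frac{12}{6 + \left(6 - 0\right)}\right)\right) \left(5 + 0 \left(-3\right)\right) = \left(-3 + 5 \left(- \frac{12}{6 + \left(6 + 0\right)}\right)\right) \left(5 + 0\right) = \left(-3 + 5 \left(- \frac{12}{6 + 6}\right)\right) 5 = \left(-3 + 5 \left(- \frac{12}{12}\right)\right) 5 = \left(-3 + 5 \left(\left(-12\right) \frac{1}{12}\right)\right) 5 = \left(-3 + 5 \left(-1\right)\right) 5 = \left(-3 - 5\right) 5 = \left(-8\right) 5 = -40$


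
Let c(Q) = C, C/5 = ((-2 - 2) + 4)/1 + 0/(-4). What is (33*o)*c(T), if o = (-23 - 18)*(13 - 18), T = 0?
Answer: 0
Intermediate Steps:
o = 205 (o = -41*(-5) = 205)
C = 0 (C = 5*(((-2 - 2) + 4)/1 + 0/(-4)) = 5*((-4 + 4)*1 + 0*(-¼)) = 5*(0*1 + 0) = 5*(0 + 0) = 5*0 = 0)
c(Q) = 0
(33*o)*c(T) = (33*205)*0 = 6765*0 = 0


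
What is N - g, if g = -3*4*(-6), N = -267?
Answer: -339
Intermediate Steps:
g = 72 (g = -12*(-6) = 72)
N - g = -267 - 1*72 = -267 - 72 = -339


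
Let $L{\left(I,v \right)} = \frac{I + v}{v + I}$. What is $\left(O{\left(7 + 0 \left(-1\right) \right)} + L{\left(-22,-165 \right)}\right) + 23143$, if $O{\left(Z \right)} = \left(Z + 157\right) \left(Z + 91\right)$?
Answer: $39216$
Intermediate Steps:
$L{\left(I,v \right)} = 1$ ($L{\left(I,v \right)} = \frac{I + v}{I + v} = 1$)
$O{\left(Z \right)} = \left(91 + Z\right) \left(157 + Z\right)$ ($O{\left(Z \right)} = \left(157 + Z\right) \left(91 + Z\right) = \left(91 + Z\right) \left(157 + Z\right)$)
$\left(O{\left(7 + 0 \left(-1\right) \right)} + L{\left(-22,-165 \right)}\right) + 23143 = \left(\left(14287 + \left(7 + 0 \left(-1\right)\right)^{2} + 248 \left(7 + 0 \left(-1\right)\right)\right) + 1\right) + 23143 = \left(\left(14287 + \left(7 + 0\right)^{2} + 248 \left(7 + 0\right)\right) + 1\right) + 23143 = \left(\left(14287 + 7^{2} + 248 \cdot 7\right) + 1\right) + 23143 = \left(\left(14287 + 49 + 1736\right) + 1\right) + 23143 = \left(16072 + 1\right) + 23143 = 16073 + 23143 = 39216$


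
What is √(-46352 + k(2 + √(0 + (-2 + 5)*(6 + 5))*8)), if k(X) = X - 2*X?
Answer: √(-46354 - 8*√33) ≈ 215.41*I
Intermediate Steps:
k(X) = -X
√(-46352 + k(2 + √(0 + (-2 + 5)*(6 + 5))*8)) = √(-46352 - (2 + √(0 + (-2 + 5)*(6 + 5))*8)) = √(-46352 - (2 + √(0 + 3*11)*8)) = √(-46352 - (2 + √(0 + 33)*8)) = √(-46352 - (2 + √33*8)) = √(-46352 - (2 + 8*√33)) = √(-46352 + (-2 - 8*√33)) = √(-46354 - 8*√33)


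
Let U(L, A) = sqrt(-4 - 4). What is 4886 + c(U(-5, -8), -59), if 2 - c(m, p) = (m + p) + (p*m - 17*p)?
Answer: 3944 + 116*I*sqrt(2) ≈ 3944.0 + 164.05*I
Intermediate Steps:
U(L, A) = 2*I*sqrt(2) (U(L, A) = sqrt(-8) = 2*I*sqrt(2))
c(m, p) = 2 - m + 16*p - m*p (c(m, p) = 2 - ((m + p) + (p*m - 17*p)) = 2 - ((m + p) + (m*p - 17*p)) = 2 - ((m + p) + (-17*p + m*p)) = 2 - (m - 16*p + m*p) = 2 + (-m + 16*p - m*p) = 2 - m + 16*p - m*p)
4886 + c(U(-5, -8), -59) = 4886 + (2 - 2*I*sqrt(2) + 16*(-59) - 1*2*I*sqrt(2)*(-59)) = 4886 + (2 - 2*I*sqrt(2) - 944 + 118*I*sqrt(2)) = 4886 + (-942 + 116*I*sqrt(2)) = 3944 + 116*I*sqrt(2)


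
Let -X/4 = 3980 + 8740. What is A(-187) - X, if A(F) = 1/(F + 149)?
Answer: 1933439/38 ≈ 50880.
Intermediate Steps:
A(F) = 1/(149 + F)
X = -50880 (X = -4*(3980 + 8740) = -4*12720 = -50880)
A(-187) - X = 1/(149 - 187) - 1*(-50880) = 1/(-38) + 50880 = -1/38 + 50880 = 1933439/38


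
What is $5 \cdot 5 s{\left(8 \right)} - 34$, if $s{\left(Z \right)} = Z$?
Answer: $166$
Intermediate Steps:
$5 \cdot 5 s{\left(8 \right)} - 34 = 5 \cdot 5 \cdot 8 - 34 = 25 \cdot 8 - 34 = 200 - 34 = 166$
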